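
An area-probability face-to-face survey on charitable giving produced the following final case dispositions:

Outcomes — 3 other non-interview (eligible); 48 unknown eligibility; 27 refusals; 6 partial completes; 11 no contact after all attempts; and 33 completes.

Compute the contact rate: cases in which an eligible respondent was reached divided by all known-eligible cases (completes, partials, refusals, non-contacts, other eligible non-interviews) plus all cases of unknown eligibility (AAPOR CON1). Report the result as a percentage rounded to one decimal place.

Numerator: 33 + 6 + 27 + 3 = 69
Base: 33 + 6 + 27 + 11 + 3 + 48 = 128
CON1 = 69 / 128 = 0.5391

53.9%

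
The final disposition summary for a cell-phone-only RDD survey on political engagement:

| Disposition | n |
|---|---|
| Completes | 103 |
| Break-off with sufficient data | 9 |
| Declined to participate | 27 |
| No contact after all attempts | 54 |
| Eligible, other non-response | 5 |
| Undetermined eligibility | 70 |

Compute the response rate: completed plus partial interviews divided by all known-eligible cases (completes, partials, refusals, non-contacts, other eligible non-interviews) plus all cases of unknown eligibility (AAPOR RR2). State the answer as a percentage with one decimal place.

41.8%

Top = 103 + 9 = 112
Denominator = 103 + 9 + 27 + 54 + 5 + 70 = 268
RR2 = 112 / 268 = 0.4179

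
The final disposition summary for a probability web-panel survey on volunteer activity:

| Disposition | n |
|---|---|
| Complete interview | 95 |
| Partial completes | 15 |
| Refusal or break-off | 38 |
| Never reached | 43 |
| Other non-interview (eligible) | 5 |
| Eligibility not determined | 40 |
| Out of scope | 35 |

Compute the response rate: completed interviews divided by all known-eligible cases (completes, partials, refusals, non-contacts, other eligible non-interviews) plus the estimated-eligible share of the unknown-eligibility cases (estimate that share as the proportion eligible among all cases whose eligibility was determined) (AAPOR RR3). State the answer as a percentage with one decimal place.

41.3%

Top → 95
Known eligible → 95 + 15 + 38 + 43 + 5 = 196
e = 196 / (196 + 35) = 196 / 231 = 0.8485
e × U → 0.8485 × 40 = 33.94
Base → 196 + 33.94 = 229.94
RR3 = 95 / 229.94 = 0.4132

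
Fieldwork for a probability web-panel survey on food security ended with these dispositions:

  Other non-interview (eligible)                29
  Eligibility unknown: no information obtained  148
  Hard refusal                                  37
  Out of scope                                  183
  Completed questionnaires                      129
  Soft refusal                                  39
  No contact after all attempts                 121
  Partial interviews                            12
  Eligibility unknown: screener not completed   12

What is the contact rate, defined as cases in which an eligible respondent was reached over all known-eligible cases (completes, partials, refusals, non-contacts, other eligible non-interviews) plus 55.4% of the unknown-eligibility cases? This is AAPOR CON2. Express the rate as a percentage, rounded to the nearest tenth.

54.0%

Refusals = 37 + 39 = 76
Eligibility not determined = 12 + 148 = 160
Num → 129 + 12 + 76 + 29 = 246
Eligible (known) → 129 + 12 + 76 + 121 + 29 = 367
Eligible share of unknowns → 0.5540 × 160 = 88.64
Denominator → 367 + 88.64 = 455.64
CON2 = 246 / 455.64 = 0.5399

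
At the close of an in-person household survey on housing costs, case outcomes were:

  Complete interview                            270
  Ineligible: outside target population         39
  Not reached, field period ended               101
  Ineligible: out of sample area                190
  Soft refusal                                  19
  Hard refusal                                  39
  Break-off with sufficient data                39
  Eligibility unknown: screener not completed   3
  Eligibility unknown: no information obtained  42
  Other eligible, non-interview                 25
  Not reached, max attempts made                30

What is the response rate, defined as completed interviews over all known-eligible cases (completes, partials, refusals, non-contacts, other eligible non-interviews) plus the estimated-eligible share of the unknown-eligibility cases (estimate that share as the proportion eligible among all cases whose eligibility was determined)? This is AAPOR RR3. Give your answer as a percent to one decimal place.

Refusals = 39 + 19 = 58
No contact after all attempts = 101 + 30 = 131
Unknown if eligible = 3 + 42 = 45
Ineligible = 39 + 190 = 229
Numerator = 270
Eligible (known) = 270 + 39 + 58 + 131 + 25 = 523
e = 523 / (523 + 229) = 523 / 752 = 0.6955
Estimated eligible among unknowns = 0.6955 × 45 = 31.30
Denominator = 523 + 31.30 = 554.30
RR3 = 270 / 554.30 = 0.4871

48.7%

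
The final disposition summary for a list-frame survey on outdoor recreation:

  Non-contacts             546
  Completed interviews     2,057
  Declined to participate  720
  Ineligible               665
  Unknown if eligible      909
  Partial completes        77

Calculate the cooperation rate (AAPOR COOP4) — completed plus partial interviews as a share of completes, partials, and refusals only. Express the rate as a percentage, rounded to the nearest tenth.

74.8%

Numerator → 2057 + 77 = 2134
Denominator → 2057 + 77 + 720 = 2854
COOP4 = 2134 / 2854 = 0.7477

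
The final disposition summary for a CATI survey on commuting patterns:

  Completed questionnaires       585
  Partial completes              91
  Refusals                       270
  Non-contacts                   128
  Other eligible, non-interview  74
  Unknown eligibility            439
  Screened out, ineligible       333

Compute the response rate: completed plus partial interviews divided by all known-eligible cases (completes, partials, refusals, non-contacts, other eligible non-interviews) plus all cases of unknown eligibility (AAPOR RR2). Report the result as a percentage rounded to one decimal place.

Top = 585 + 91 = 676
Denom = 585 + 91 + 270 + 128 + 74 + 439 = 1587
RR2 = 676 / 1587 = 0.4260

42.6%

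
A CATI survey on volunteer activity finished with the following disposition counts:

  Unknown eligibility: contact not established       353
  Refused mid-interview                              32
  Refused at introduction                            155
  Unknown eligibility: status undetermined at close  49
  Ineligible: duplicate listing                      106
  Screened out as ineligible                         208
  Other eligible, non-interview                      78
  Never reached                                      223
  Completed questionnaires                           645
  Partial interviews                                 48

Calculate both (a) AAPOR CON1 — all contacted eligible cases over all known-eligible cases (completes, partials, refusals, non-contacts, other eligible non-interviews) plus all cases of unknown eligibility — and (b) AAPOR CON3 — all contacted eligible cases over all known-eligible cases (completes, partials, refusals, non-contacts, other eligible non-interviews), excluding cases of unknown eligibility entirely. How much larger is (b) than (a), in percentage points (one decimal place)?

Refused = 155 + 32 = 187
Unknown if eligible = 353 + 49 = 402
Not eligible = 208 + 106 = 314
Top → 645 + 48 + 187 + 78 = 958
Base → 645 + 48 + 187 + 223 + 78 + 402 = 1583
CON1 = 958 / 1583 = 0.6052
Base → 645 + 48 + 187 + 223 + 78 = 1181
CON3 = 958 / 1181 = 0.8112
Difference = 81.12 − 60.52 = 20.60 percentage points

20.6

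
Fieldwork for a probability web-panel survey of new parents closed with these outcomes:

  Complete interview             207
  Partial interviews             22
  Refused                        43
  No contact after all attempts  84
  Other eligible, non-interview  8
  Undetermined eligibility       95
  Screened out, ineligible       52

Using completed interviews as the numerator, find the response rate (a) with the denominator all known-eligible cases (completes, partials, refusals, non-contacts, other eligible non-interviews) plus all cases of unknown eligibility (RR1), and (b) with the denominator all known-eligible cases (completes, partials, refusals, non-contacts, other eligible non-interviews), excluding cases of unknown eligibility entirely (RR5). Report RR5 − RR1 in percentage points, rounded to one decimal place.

Top: 207
Base: 207 + 22 + 43 + 84 + 8 + 95 = 459
RR1 = 207 / 459 = 0.4510
Base: 207 + 22 + 43 + 84 + 8 = 364
RR5 = 207 / 364 = 0.5687
Difference = 56.87 − 45.10 = 11.77 percentage points

11.8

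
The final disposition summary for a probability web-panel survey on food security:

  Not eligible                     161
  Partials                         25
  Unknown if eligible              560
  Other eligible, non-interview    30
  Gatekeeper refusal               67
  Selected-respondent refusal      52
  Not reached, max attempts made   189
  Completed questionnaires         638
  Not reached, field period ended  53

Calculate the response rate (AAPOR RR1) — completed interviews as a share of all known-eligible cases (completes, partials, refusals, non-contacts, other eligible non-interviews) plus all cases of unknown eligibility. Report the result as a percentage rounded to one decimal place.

Refused = 67 + 52 = 119
No answer / not reached = 53 + 189 = 242
Num → 638
Denominator → 638 + 25 + 119 + 242 + 30 + 560 = 1614
RR1 = 638 / 1614 = 0.3953

39.5%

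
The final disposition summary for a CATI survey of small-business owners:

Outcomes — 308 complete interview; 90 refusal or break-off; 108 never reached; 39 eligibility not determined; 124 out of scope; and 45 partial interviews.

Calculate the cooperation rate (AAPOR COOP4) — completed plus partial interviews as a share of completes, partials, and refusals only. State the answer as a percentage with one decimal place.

Num = 308 + 45 = 353
Denominator = 308 + 45 + 90 = 443
COOP4 = 353 / 443 = 0.7968

79.7%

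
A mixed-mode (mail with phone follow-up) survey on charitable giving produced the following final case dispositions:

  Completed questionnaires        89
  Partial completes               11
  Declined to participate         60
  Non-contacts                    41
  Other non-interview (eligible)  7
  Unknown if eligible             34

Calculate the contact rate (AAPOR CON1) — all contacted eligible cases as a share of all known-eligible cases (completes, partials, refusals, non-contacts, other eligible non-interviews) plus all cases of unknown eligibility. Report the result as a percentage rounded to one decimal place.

Num: 89 + 11 + 60 + 7 = 167
Denominator: 89 + 11 + 60 + 41 + 7 + 34 = 242
CON1 = 167 / 242 = 0.6901

69.0%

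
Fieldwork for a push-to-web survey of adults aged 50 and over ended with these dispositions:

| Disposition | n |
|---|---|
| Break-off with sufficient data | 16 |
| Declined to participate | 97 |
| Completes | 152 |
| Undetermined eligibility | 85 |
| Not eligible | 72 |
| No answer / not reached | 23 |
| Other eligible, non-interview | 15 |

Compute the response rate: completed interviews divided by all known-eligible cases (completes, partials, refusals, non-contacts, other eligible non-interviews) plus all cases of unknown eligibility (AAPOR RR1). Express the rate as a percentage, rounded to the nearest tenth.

39.2%

Num → 152
Denominator → 152 + 16 + 97 + 23 + 15 + 85 = 388
RR1 = 152 / 388 = 0.3918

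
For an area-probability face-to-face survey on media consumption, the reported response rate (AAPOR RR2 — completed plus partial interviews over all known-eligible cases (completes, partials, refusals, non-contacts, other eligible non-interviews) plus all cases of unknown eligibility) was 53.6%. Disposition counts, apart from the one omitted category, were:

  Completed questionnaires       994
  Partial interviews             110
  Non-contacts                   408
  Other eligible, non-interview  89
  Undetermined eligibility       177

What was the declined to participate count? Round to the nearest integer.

Num → 994 + 110 = 1104
RR2 = 1104 / D = 0.536
D = 1104 / 0.536 = 2059.7
Rest of base = 1778
declined to participate = 2059.7 − 1778 ≈ 282

282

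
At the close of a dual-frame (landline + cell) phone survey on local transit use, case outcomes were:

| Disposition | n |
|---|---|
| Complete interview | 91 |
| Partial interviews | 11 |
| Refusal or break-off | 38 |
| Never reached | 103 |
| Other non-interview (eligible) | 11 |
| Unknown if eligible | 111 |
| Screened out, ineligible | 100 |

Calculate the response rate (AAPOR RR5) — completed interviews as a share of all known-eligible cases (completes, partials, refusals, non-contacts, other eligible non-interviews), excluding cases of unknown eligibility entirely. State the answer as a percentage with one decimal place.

35.8%

Numerator = 91
Base = 91 + 11 + 38 + 103 + 11 = 254
RR5 = 91 / 254 = 0.3583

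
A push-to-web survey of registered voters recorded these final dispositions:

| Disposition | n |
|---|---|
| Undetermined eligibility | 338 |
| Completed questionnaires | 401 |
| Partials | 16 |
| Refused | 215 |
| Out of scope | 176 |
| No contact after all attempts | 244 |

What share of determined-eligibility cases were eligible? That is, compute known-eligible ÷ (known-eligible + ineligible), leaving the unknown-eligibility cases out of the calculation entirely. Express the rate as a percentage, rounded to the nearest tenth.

Determined eligible: 401 + 16 + 215 + 244 = 876
e = 876 / (876 + 176) = 876 / 1052 = 0.8327

83.3%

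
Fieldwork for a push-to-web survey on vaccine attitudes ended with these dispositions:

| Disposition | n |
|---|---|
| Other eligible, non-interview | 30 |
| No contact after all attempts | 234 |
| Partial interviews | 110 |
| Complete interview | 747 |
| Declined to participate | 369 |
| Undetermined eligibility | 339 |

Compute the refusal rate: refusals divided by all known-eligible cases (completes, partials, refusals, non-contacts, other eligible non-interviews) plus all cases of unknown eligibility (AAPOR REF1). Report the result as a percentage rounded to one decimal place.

Top: 369
Base: 747 + 110 + 369 + 234 + 30 + 339 = 1829
REF1 = 369 / 1829 = 0.2017

20.2%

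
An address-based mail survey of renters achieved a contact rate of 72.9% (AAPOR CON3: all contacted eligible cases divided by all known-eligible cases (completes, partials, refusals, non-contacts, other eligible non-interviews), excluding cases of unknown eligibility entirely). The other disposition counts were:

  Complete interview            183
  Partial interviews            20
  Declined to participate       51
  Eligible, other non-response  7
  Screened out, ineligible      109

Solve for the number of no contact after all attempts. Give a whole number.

Top = 183 + 20 + 51 + 7 = 261
CON3 = 261 / D = 0.729
D = 261 / 0.729 = 358.0
Rest of base = 261
no contact after all attempts = 358.0 − 261 ≈ 97

97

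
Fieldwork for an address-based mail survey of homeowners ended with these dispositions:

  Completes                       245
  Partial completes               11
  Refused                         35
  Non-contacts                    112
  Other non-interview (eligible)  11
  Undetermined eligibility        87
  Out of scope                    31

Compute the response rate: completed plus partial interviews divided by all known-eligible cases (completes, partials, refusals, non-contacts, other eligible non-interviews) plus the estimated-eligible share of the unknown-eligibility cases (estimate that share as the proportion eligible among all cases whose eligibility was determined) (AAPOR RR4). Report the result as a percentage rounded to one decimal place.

51.7%

Top = 245 + 11 = 256
Eligible (known) = 245 + 11 + 35 + 112 + 11 = 414
e = 414 / (414 + 31) = 414 / 445 = 0.9303
Estimated eligible among unknowns = 0.9303 × 87 = 80.94
Base = 414 + 80.94 = 494.94
RR4 = 256 / 494.94 = 0.5172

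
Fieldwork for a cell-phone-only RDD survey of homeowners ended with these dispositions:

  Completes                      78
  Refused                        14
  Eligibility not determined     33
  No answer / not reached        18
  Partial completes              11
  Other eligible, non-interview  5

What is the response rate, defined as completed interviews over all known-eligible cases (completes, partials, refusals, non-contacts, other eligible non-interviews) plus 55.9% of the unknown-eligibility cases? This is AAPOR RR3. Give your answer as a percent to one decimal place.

Top = 78
Known eligible = 78 + 11 + 14 + 18 + 5 = 126
Eligible share of unknowns = 0.5590 × 33 = 18.45
Base = 126 + 18.45 = 144.45
RR3 = 78 / 144.45 = 0.5400

54.0%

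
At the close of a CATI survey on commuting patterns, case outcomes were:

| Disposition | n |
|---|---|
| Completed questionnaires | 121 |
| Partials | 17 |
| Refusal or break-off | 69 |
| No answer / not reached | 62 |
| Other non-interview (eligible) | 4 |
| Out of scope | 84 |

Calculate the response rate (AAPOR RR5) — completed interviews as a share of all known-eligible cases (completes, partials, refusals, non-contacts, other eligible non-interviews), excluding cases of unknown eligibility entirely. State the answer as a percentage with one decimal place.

Num: 121
Denom: 121 + 17 + 69 + 62 + 4 = 273
RR5 = 121 / 273 = 0.4432

44.3%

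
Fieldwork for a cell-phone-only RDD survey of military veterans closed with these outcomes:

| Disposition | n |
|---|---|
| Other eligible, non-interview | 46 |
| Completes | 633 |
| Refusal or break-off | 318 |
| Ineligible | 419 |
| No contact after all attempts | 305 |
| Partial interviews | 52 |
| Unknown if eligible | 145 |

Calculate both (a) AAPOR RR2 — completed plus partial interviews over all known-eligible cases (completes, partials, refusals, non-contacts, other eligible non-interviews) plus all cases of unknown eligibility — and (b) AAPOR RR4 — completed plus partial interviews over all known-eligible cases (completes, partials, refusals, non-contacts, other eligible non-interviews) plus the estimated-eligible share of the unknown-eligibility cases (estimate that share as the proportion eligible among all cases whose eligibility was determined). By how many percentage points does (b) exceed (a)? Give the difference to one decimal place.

1.1

Numerator: 633 + 52 = 685
Base: 633 + 52 + 318 + 305 + 46 + 145 = 1499
RR2 = 685 / 1499 = 0.4570
Determined eligible: 633 + 52 + 318 + 305 + 46 = 1354
e = 1354 / (1354 + 419) = 1354 / 1773 = 0.7637
e × U: 0.7637 × 145 = 110.74
Base: 1354 + 110.74 = 1464.74
RR4 = 685 / 1464.74 = 0.4677
Difference = 46.77 − 45.70 = 1.07 percentage points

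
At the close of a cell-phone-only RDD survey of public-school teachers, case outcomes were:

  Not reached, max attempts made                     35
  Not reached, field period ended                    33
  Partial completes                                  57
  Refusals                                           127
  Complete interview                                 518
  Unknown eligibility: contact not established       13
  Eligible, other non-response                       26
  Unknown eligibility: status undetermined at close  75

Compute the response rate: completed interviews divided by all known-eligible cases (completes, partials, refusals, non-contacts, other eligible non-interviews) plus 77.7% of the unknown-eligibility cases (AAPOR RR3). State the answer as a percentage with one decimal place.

No contact after all attempts = 33 + 35 = 68
Undetermined eligibility = 13 + 75 = 88
Num = 518
Determined eligible = 518 + 57 + 127 + 68 + 26 = 796
Estimated eligible among unknowns = 0.7770 × 88 = 68.38
Base = 796 + 68.38 = 864.38
RR3 = 518 / 864.38 = 0.5993

59.9%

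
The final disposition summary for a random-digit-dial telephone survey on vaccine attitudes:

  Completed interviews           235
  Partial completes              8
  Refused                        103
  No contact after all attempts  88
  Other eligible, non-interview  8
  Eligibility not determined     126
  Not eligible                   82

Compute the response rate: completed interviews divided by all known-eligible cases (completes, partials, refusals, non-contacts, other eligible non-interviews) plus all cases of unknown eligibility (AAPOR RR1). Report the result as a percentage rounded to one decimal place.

41.4%

Top → 235
Denominator → 235 + 8 + 103 + 88 + 8 + 126 = 568
RR1 = 235 / 568 = 0.4137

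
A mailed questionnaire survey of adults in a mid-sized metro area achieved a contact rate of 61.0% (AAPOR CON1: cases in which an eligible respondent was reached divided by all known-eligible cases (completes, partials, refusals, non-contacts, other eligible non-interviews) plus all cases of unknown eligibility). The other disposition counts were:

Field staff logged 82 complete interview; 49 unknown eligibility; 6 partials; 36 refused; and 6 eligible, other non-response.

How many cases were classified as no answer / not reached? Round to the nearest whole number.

Top = 82 + 6 + 36 + 6 = 130
CON1 = 130 / D = 0.610
D = 130 / 0.610 = 213.1
Other denominator terms total 179
no answer / not reached = 213.1 − 179 ≈ 34

34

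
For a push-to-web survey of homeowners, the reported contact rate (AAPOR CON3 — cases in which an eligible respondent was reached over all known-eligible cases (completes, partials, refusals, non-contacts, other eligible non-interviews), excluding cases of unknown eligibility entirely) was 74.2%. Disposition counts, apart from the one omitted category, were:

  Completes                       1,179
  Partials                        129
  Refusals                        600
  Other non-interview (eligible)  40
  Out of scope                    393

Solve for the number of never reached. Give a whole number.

677

Num = 1179 + 129 + 600 + 40 = 1948
CON3 = 1948 / D = 0.742
D = 1948 / 0.742 = 2625.3
Other denominator terms total 1948
never reached = 2625.3 − 1948 ≈ 677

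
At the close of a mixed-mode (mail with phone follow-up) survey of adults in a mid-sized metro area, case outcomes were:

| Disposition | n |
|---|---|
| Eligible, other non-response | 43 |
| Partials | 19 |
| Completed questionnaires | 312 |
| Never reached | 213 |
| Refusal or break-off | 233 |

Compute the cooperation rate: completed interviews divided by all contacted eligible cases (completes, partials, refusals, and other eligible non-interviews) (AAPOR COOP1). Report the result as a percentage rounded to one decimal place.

Numerator = 312
Denominator = 312 + 19 + 233 + 43 = 607
COOP1 = 312 / 607 = 0.5140

51.4%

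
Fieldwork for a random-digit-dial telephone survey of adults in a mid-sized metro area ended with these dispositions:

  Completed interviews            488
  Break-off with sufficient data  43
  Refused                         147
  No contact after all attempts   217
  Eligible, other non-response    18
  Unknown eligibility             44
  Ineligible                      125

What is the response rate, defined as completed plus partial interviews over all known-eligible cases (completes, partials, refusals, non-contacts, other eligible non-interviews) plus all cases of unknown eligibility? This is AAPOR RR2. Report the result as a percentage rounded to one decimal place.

Numerator: 488 + 43 = 531
Denom: 488 + 43 + 147 + 217 + 18 + 44 = 957
RR2 = 531 / 957 = 0.5549

55.5%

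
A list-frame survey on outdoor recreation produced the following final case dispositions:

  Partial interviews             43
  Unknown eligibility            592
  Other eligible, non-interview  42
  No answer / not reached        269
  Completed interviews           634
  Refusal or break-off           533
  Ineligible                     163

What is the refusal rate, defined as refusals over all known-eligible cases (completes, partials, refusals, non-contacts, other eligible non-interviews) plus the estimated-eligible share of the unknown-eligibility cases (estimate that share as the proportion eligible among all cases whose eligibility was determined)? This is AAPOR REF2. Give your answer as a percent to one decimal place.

25.9%

Numerator → 533
Eligible (known) → 634 + 43 + 533 + 269 + 42 = 1521
e = 1521 / (1521 + 163) = 1521 / 1684 = 0.9032
Eligible share of unknowns → 0.9032 × 592 = 534.69
Denom → 1521 + 534.69 = 2055.69
REF2 = 533 / 2055.69 = 0.2593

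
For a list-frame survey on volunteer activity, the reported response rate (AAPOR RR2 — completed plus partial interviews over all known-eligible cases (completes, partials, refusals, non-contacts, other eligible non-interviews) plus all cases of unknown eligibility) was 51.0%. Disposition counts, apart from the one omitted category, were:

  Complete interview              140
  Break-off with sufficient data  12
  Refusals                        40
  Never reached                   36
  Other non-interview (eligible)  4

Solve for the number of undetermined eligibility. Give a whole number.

66

Num = 140 + 12 = 152
RR2 = 152 / D = 0.510
D = 152 / 0.510 = 298.0
Remaining denominator categories sum to 232
undetermined eligibility = 298.0 − 232 ≈ 66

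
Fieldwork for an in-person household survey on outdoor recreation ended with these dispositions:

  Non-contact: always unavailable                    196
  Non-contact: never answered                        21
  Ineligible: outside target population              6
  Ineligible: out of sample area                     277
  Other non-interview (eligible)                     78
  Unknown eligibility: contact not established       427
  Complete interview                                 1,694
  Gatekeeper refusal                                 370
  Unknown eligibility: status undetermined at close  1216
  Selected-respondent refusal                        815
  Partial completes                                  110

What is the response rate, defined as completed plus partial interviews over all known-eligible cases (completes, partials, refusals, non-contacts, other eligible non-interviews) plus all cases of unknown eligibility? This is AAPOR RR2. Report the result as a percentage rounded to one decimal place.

36.6%

Declined to participate = 370 + 815 = 1185
Never reached = 21 + 196 = 217
Unknown eligibility = 427 + 1216 = 1643
Screened out, ineligible = 6 + 277 = 283
Num = 1694 + 110 = 1804
Denom = 1694 + 110 + 1185 + 217 + 78 + 1643 = 4927
RR2 = 1804 / 4927 = 0.3661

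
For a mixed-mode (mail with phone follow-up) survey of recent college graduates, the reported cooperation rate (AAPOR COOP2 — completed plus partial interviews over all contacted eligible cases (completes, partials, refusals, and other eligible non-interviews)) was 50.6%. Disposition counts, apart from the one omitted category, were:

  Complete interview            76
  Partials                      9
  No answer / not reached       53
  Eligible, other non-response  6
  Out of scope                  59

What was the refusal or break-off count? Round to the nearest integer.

Num = 76 + 9 = 85
COOP2 = 85 / D = 0.506
D = 85 / 0.506 = 168.0
Remaining denominator categories sum to 91
refusal or break-off = 168.0 − 91 ≈ 77

77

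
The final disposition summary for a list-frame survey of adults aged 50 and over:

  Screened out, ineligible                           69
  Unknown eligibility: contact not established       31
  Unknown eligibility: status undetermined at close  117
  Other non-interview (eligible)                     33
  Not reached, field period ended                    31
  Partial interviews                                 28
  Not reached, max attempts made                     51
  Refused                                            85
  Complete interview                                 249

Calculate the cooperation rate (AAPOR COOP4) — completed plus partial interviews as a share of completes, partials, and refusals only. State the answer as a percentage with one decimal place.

Non-contacts = 31 + 51 = 82
Eligibility not determined = 31 + 117 = 148
Numerator → 249 + 28 = 277
Denom → 249 + 28 + 85 = 362
COOP4 = 277 / 362 = 0.7652

76.5%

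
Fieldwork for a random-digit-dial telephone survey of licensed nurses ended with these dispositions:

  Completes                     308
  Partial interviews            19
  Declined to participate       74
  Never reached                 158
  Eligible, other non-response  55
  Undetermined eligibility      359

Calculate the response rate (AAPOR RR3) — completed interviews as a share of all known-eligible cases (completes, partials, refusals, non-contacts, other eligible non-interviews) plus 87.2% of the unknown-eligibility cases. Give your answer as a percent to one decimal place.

Num → 308
Known eligible → 308 + 19 + 74 + 158 + 55 = 614
Estimated eligible among unknowns → 0.8720 × 359 = 313.05
Denominator → 614 + 313.05 = 927.05
RR3 = 308 / 927.05 = 0.3322

33.2%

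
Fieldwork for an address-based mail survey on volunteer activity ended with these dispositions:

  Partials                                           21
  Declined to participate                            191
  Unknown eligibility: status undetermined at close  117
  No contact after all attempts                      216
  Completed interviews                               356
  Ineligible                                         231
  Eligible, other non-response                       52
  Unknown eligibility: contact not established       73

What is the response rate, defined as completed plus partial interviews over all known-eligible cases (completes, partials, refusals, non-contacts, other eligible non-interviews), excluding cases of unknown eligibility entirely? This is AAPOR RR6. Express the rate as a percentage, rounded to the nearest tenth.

45.1%

Eligibility not determined = 73 + 117 = 190
Num: 356 + 21 = 377
Denom: 356 + 21 + 191 + 216 + 52 = 836
RR6 = 377 / 836 = 0.4510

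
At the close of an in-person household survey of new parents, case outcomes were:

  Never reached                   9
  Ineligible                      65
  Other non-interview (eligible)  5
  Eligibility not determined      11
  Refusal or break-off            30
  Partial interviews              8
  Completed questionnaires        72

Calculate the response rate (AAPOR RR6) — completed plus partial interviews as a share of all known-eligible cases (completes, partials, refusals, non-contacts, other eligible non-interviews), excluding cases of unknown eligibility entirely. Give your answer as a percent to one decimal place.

64.5%

Top → 72 + 8 = 80
Denom → 72 + 8 + 30 + 9 + 5 = 124
RR6 = 80 / 124 = 0.6452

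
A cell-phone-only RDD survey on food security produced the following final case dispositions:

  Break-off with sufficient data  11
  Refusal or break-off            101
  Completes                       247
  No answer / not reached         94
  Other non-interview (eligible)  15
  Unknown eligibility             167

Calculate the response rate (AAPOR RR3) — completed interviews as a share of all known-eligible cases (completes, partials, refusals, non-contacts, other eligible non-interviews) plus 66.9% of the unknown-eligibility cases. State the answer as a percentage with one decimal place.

Top → 247
Determined eligible → 247 + 11 + 101 + 94 + 15 = 468
Estimated eligible among unknowns → 0.6690 × 167 = 111.72
Denominator → 468 + 111.72 = 579.72
RR3 = 247 / 579.72 = 0.4261

42.6%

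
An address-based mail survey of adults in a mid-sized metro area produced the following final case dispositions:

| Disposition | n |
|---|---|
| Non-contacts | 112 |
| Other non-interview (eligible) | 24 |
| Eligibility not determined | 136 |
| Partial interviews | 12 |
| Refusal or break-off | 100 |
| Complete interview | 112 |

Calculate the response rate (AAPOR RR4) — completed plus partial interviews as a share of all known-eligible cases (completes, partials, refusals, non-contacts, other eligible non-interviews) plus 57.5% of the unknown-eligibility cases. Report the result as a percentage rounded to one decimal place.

Top: 112 + 12 = 124
Eligible (known): 112 + 12 + 100 + 112 + 24 = 360
Estimated eligible among unknowns: 0.5750 × 136 = 78.20
Denominator: 360 + 78.20 = 438.20
RR4 = 124 / 438.20 = 0.2830

28.3%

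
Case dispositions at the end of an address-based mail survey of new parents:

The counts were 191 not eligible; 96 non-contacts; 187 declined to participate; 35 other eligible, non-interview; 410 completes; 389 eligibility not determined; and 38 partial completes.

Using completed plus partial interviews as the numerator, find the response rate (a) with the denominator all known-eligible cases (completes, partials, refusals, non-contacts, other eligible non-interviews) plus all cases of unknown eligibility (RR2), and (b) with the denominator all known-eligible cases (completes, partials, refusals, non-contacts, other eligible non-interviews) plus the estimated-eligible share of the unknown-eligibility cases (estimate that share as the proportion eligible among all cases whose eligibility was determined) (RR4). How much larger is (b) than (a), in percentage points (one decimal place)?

Top → 410 + 38 = 448
Denom → 410 + 38 + 187 + 96 + 35 + 389 = 1155
RR2 = 448 / 1155 = 0.3879
Determined eligible → 410 + 38 + 187 + 96 + 35 = 766
e = 766 / (766 + 191) = 766 / 957 = 0.8004
Estimated eligible among unknowns → 0.8004 × 389 = 311.36
Denom → 766 + 311.36 = 1077.36
RR4 = 448 / 1077.36 = 0.4158
Difference = 41.58 − 38.79 = 2.79 percentage points

2.8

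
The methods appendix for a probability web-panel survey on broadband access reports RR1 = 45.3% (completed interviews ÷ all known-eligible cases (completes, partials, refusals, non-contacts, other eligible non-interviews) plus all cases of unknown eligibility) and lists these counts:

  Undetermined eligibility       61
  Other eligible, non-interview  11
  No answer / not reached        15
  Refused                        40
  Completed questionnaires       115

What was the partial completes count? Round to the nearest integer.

RR1 = 115 / D = 0.453
D = 115 / 0.453 = 253.9
Other denominator terms total 242
partial completes = 253.9 − 242 ≈ 12

12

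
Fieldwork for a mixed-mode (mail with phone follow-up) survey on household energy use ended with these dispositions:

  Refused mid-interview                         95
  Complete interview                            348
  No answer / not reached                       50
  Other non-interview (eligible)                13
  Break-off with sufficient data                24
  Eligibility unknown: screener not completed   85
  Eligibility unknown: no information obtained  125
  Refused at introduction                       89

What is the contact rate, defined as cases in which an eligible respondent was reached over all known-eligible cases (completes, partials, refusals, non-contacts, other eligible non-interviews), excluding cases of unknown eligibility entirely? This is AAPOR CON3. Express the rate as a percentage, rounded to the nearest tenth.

Refusals = 89 + 95 = 184
Unknown if eligible = 85 + 125 = 210
Top → 348 + 24 + 184 + 13 = 569
Base → 348 + 24 + 184 + 50 + 13 = 619
CON3 = 569 / 619 = 0.9192

91.9%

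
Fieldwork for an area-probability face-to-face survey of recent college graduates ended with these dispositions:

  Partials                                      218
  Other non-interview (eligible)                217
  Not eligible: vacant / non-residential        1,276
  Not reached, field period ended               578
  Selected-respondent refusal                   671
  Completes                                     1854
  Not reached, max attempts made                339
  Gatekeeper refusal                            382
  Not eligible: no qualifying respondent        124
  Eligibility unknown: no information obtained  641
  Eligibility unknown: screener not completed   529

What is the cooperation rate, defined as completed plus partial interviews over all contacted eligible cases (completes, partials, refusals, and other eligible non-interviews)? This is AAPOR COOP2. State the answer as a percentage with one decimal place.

62.0%

Declined to participate = 382 + 671 = 1053
Never reached = 578 + 339 = 917
Undetermined eligibility = 529 + 641 = 1170
Ineligible = 124 + 1276 = 1400
Num: 1854 + 218 = 2072
Denom: 1854 + 218 + 1053 + 217 = 3342
COOP2 = 2072 / 3342 = 0.6200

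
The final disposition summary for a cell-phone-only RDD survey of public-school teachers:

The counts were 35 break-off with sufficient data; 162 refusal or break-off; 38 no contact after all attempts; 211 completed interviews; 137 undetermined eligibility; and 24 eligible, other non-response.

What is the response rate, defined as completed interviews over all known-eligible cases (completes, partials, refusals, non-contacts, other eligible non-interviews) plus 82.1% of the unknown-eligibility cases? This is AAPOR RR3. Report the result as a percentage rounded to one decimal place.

Numerator = 211
Known eligible = 211 + 35 + 162 + 38 + 24 = 470
Eligible share of unknowns = 0.8210 × 137 = 112.48
Denom = 470 + 112.48 = 582.48
RR3 = 211 / 582.48 = 0.3622

36.2%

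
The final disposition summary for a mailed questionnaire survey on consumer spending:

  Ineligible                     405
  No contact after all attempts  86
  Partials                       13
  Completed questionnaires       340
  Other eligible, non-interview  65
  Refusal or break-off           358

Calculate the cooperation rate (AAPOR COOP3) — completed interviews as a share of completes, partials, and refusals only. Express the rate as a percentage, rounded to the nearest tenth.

Top → 340
Base → 340 + 13 + 358 = 711
COOP3 = 340 / 711 = 0.4782

47.8%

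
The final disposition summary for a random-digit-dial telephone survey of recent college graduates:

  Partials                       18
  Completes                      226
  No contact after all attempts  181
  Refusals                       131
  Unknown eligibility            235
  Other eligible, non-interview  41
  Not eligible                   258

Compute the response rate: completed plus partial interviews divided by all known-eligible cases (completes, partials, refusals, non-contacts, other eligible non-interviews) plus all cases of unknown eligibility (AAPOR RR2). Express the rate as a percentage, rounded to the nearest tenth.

29.3%

Num = 226 + 18 = 244
Base = 226 + 18 + 131 + 181 + 41 + 235 = 832
RR2 = 244 / 832 = 0.2933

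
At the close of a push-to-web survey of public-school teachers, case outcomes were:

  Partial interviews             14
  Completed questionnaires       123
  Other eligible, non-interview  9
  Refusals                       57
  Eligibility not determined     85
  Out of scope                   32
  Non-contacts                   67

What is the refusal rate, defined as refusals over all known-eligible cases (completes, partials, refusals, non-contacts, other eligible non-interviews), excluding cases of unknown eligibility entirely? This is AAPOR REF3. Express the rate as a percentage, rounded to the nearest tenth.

Numerator = 57
Base = 123 + 14 + 57 + 67 + 9 = 270
REF3 = 57 / 270 = 0.2111

21.1%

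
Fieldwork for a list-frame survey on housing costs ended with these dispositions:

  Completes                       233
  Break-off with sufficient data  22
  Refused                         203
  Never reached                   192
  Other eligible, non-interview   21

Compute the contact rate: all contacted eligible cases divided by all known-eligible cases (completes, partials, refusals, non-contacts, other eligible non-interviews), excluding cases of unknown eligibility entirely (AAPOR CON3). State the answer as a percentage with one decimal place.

Numerator → 233 + 22 + 203 + 21 = 479
Denom → 233 + 22 + 203 + 192 + 21 = 671
CON3 = 479 / 671 = 0.7139

71.4%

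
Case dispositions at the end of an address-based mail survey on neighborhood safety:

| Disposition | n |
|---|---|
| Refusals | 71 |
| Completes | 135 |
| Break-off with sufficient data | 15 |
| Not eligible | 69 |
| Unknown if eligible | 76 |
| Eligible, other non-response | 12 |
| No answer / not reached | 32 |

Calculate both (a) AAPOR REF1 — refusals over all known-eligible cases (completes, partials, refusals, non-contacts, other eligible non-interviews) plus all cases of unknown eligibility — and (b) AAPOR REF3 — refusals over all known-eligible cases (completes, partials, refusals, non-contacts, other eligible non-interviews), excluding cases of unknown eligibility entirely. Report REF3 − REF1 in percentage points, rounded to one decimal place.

Top → 71
Denominator → 135 + 15 + 71 + 32 + 12 + 76 = 341
REF1 = 71 / 341 = 0.2082
Denominator → 135 + 15 + 71 + 32 + 12 = 265
REF3 = 71 / 265 = 0.2679
Difference = 26.79 − 20.82 = 5.97 percentage points

6.0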